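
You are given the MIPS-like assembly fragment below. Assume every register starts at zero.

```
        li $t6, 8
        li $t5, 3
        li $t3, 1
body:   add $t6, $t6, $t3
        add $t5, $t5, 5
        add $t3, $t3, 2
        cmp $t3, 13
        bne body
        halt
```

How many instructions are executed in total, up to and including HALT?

34

$t6=8
$t5=3
$t3=1
$t6=8+1=9
$t5=3+5=8
$t3=1+2=3
cmp $t3, 13  (cmp 3,13)
bne body: taken
$t6=9+3=12
$t5=8+5=13
$t3=3+2=5
cmp $t3, 13  (cmp 5,13)
bne body: taken
$t6=12+5=17
$t5=13+5=18
$t3=5+2=7
cmp $t3, 13  (cmp 7,13)
bne body: taken
$t6=17+7=24
$t5=18+5=23
$t3=7+2=9
cmp $t3, 13  (cmp 9,13)
bne body: taken
$t6=24+9=33
$t5=23+5=28
$t3=9+2=11
cmp $t3, 13  (cmp 11,13)
bne body: taken
$t6=33+11=44
$t5=28+5=33
$t3=11+2=13
cmp $t3, 13  (cmp 13,13)
bne body: not taken
halt.
Total executed instructions: 34.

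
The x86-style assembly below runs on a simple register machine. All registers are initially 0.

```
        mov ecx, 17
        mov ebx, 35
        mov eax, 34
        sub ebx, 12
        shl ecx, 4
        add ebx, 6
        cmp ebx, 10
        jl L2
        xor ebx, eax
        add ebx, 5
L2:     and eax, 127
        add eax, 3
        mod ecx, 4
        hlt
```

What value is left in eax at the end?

37

mov ecx, 17 → ecx=17
mov ebx, 35 → ebx=35
mov eax, 34 → eax=34
sub ebx, 12 → ebx=35-12=23
shl ecx, 4 → ecx=17<<4=272
add ebx, 6 → ebx=23+6=29
cmp ebx, 10  (cmp 29,10)
jl L2: not taken
xor ebx, eax → ebx=29^34=63
add ebx, 5 → ebx=63+5=68
and eax, 127 → eax=34&127=34
add eax, 3 → eax=34+3=37
mod ecx, 4 → ecx=272%4=0
halt.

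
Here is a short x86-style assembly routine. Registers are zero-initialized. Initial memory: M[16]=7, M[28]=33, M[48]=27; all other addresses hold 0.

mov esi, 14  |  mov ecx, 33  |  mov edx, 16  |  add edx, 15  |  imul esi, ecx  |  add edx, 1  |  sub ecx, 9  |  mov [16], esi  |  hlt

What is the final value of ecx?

24

after mov esi, 14: esi=14
after mov ecx, 33: ecx=33
after mov edx, 16: edx=16
after add edx, 15: edx=16+15=31
after imul esi, ecx: esi=14*33=462
after add edx, 1: edx=31+1=32
after sub ecx, 9: ecx=33-9=24
mov [16], esi → M[16]=462
halt.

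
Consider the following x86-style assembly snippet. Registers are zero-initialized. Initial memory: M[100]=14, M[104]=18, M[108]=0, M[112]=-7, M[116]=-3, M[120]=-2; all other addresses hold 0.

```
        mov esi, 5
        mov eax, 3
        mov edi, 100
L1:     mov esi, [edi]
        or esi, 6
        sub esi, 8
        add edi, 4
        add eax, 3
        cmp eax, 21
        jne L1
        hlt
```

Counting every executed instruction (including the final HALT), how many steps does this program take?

mov esi, 5 → esi=5
mov eax, 3 → eax=3
mov edi, 100 → edi=100
mov esi, [edi] → esi=M[100]=14
or esi, 6 → esi=14|6=14
sub esi, 8 → esi=14-8=6
add edi, 4 → edi=100+4=104
add eax, 3 → eax=3+3=6
cmp eax, 21  (cmp 6,21)
jne L1: taken
mov esi, [edi] → esi=M[104]=18
or esi, 6 → esi=18|6=22
sub esi, 8 → esi=22-8=14
add edi, 4 → edi=104+4=108
add eax, 3 → eax=6+3=9
cmp eax, 21  (cmp 9,21)
jne L1: taken
mov esi, [edi] → esi=M[108]=0
or esi, 6 → esi=0|6=6
sub esi, 8 → esi=6-8=-2
add edi, 4 → edi=108+4=112
add eax, 3 → eax=9+3=12
cmp eax, 21  (cmp 12,21)
jne L1: taken
mov esi, [edi] → esi=M[112]=-7
or esi, 6 → esi=(-7)|6=-1
sub esi, 8 → esi=(-1)-8=-9
add edi, 4 → edi=112+4=116
add eax, 3 → eax=12+3=15
cmp eax, 21  (cmp 15,21)
jne L1: taken
mov esi, [edi] → esi=M[116]=-3
or esi, 6 → esi=(-3)|6=-1
sub esi, 8 → esi=(-1)-8=-9
add edi, 4 → edi=116+4=120
add eax, 3 → eax=15+3=18
cmp eax, 21  (cmp 18,21)
jne L1: taken
mov esi, [edi] → esi=M[120]=-2
or esi, 6 → esi=(-2)|6=-2
sub esi, 8 → esi=(-2)-8=-10
add edi, 4 → edi=120+4=124
add eax, 3 → eax=18+3=21
cmp eax, 21  (cmp 21,21)
jne L1: not taken
halt.
Total executed instructions: 46.

46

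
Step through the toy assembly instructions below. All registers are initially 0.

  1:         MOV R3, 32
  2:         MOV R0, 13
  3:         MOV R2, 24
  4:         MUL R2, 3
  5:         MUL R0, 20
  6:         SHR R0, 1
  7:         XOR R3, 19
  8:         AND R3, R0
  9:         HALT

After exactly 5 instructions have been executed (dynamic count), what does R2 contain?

MOV R3, 32 → R3=32
MOV R0, 13 → R0=13
MOV R2, 24 → R2=24
MUL R2, 3 → R2=24*3=72
MUL R0, 20 → R0=13*20=260
After step 5: R2 = 72.

72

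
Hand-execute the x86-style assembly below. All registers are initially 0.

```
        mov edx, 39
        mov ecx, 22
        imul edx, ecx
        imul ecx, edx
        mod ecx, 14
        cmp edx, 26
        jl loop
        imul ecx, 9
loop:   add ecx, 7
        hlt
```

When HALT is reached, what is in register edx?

858

after mov edx, 39: edx=39
after mov ecx, 22: ecx=22
after imul edx, ecx: edx=39*22=858
after imul ecx, edx: ecx=22*858=18876
after mod ecx, 14: ecx=18876%14=4
cmp edx, 26  (cmp 858,26)
jl loop: not taken
after imul ecx, 9: ecx=4*9=36
after add ecx, 7: ecx=36+7=43
halt.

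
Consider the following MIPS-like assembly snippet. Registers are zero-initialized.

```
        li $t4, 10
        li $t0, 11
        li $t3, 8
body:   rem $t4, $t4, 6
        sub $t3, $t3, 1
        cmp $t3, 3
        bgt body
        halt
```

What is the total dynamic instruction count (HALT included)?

24

after li $t4, 10: $t4=10
after li $t0, 11: $t0=11
after li $t3, 8: $t3=8
after rem $t4, $t4, 6: $t4=10%6=4
after sub $t3, $t3, 1: $t3=8-1=7
cmp $t3, 3  (cmp 7,3)
bgt body: taken
after rem $t4, $t4, 6: $t4=4%6=4
after sub $t3, $t3, 1: $t3=7-1=6
cmp $t3, 3  (cmp 6,3)
bgt body: taken
after rem $t4, $t4, 6: $t4=4%6=4
after sub $t3, $t3, 1: $t3=6-1=5
cmp $t3, 3  (cmp 5,3)
bgt body: taken
after rem $t4, $t4, 6: $t4=4%6=4
after sub $t3, $t3, 1: $t3=5-1=4
cmp $t3, 3  (cmp 4,3)
bgt body: taken
after rem $t4, $t4, 6: $t4=4%6=4
after sub $t3, $t3, 1: $t3=4-1=3
cmp $t3, 3  (cmp 3,3)
bgt body: not taken
halt.
Total executed instructions: 24.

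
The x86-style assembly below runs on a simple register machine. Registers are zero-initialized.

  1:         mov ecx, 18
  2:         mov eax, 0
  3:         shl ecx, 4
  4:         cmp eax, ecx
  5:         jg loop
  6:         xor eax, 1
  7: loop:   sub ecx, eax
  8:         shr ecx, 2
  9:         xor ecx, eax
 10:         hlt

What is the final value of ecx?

mov ecx, 18 → ecx=18
mov eax, 0 → eax=0
shl ecx, 4 → ecx=18<<4=288
cmp eax, ecx  (cmp 0,288)
jg loop: not taken
xor eax, 1 → eax=0^1=1
sub ecx, eax → ecx=288-1=287
shr ecx, 2 → ecx=287>>2=71
xor ecx, eax → ecx=71^1=70
halt.

70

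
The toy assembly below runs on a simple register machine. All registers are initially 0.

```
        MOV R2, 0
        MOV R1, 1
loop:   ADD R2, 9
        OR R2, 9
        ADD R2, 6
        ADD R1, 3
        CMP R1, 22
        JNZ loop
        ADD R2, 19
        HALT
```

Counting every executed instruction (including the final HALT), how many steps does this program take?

R2=0
R1=1
R2=0+9=9
R2=9|9=9
R2=9+6=15
R1=1+3=4
CMP R1, 22  (cmp 4,22)
JNZ loop: taken
R2=15+9=24
R2=24|9=25
R2=25+6=31
R1=4+3=7
CMP R1, 22  (cmp 7,22)
JNZ loop: taken
R2=31+9=40
R2=40|9=41
R2=41+6=47
R1=7+3=10
CMP R1, 22  (cmp 10,22)
JNZ loop: taken
R2=47+9=56
R2=56|9=57
R2=57+6=63
R1=10+3=13
CMP R1, 22  (cmp 13,22)
JNZ loop: taken
R2=63+9=72
R2=72|9=73
R2=73+6=79
R1=13+3=16
CMP R1, 22  (cmp 16,22)
JNZ loop: taken
R2=79+9=88
R2=88|9=89
R2=89+6=95
R1=16+3=19
CMP R1, 22  (cmp 19,22)
JNZ loop: taken
R2=95+9=104
R2=104|9=105
R2=105+6=111
R1=19+3=22
CMP R1, 22  (cmp 22,22)
JNZ loop: not taken
R2=111+19=130
halt.
Total executed instructions: 46.

46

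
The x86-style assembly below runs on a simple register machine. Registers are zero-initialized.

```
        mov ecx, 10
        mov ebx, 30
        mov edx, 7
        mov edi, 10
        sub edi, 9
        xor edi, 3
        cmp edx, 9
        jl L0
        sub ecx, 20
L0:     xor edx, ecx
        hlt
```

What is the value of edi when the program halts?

mov ecx, 10 → ecx=10
mov ebx, 30 → ebx=30
mov edx, 7 → edx=7
mov edi, 10 → edi=10
sub edi, 9 → edi=10-9=1
xor edi, 3 → edi=1^3=2
cmp edx, 9  (cmp 7,9)
jl L0: taken
xor edx, ecx → edx=7^10=13
halt.

2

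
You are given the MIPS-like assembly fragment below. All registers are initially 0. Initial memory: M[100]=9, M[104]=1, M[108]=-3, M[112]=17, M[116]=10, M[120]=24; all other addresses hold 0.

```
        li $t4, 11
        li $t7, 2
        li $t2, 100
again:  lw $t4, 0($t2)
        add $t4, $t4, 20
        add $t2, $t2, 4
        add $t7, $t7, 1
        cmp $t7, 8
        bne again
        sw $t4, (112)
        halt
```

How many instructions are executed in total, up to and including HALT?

41

li $t4, 11 → $t4=11
li $t7, 2 → $t7=2
li $t2, 100 → $t2=100
lw $t4, 0($t2) → $t4=M[100]=9
add $t4, $t4, 20 → $t4=9+20=29
add $t2, $t2, 4 → $t2=100+4=104
add $t7, $t7, 1 → $t7=2+1=3
cmp $t7, 8  (cmp 3,8)
bne again: taken
lw $t4, 0($t2) → $t4=M[104]=1
add $t4, $t4, 20 → $t4=1+20=21
add $t2, $t2, 4 → $t2=104+4=108
add $t7, $t7, 1 → $t7=3+1=4
cmp $t7, 8  (cmp 4,8)
bne again: taken
lw $t4, 0($t2) → $t4=M[108]=-3
add $t4, $t4, 20 → $t4=(-3)+20=17
add $t2, $t2, 4 → $t2=108+4=112
add $t7, $t7, 1 → $t7=4+1=5
cmp $t7, 8  (cmp 5,8)
bne again: taken
lw $t4, 0($t2) → $t4=M[112]=17
add $t4, $t4, 20 → $t4=17+20=37
add $t2, $t2, 4 → $t2=112+4=116
add $t7, $t7, 1 → $t7=5+1=6
cmp $t7, 8  (cmp 6,8)
bne again: taken
lw $t4, 0($t2) → $t4=M[116]=10
add $t4, $t4, 20 → $t4=10+20=30
add $t2, $t2, 4 → $t2=116+4=120
add $t7, $t7, 1 → $t7=6+1=7
cmp $t7, 8  (cmp 7,8)
bne again: taken
lw $t4, 0($t2) → $t4=M[120]=24
add $t4, $t4, 20 → $t4=24+20=44
add $t2, $t2, 4 → $t2=120+4=124
add $t7, $t7, 1 → $t7=7+1=8
cmp $t7, 8  (cmp 8,8)
bne again: not taken
sw $t4, (112) → M[112]=44
halt.
Total executed instructions: 41.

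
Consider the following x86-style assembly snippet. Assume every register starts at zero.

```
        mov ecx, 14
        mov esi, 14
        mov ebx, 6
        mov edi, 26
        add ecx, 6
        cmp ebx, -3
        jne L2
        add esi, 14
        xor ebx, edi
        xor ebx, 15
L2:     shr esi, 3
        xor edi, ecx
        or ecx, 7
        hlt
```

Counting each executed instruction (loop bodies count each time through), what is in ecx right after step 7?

ecx=14
esi=14
ebx=6
edi=26
ecx=14+6=20
cmp ebx, -3  (cmp 6,-3)
jne L2: taken
After step 7: ecx = 20.

20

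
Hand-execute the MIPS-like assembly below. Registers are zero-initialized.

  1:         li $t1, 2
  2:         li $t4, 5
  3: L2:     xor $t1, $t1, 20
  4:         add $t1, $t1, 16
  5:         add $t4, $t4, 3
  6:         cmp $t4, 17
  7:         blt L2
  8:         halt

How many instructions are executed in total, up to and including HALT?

after li $t1, 2: $t1=2
after li $t4, 5: $t4=5
after xor $t1, $t1, 20: $t1=2^20=22
after add $t1, $t1, 16: $t1=22+16=38
after add $t4, $t4, 3: $t4=5+3=8
cmp $t4, 17  (cmp 8,17)
blt L2: taken
after xor $t1, $t1, 20: $t1=38^20=50
after add $t1, $t1, 16: $t1=50+16=66
after add $t4, $t4, 3: $t4=8+3=11
cmp $t4, 17  (cmp 11,17)
blt L2: taken
after xor $t1, $t1, 20: $t1=66^20=86
after add $t1, $t1, 16: $t1=86+16=102
after add $t4, $t4, 3: $t4=11+3=14
cmp $t4, 17  (cmp 14,17)
blt L2: taken
after xor $t1, $t1, 20: $t1=102^20=114
after add $t1, $t1, 16: $t1=114+16=130
after add $t4, $t4, 3: $t4=14+3=17
cmp $t4, 17  (cmp 17,17)
blt L2: not taken
halt.
Total executed instructions: 23.

23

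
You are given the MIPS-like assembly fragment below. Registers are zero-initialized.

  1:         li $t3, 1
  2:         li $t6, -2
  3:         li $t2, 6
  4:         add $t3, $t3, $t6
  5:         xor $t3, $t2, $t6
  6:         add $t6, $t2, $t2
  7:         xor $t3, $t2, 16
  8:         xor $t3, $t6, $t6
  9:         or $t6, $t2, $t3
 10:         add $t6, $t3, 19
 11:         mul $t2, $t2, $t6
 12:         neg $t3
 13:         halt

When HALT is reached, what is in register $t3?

0

after li $t3, 1: $t3=1
after li $t6, -2: $t6=-2
after li $t2, 6: $t2=6
after add $t3, $t3, $t6: $t3=1+(-2)=-1
after xor $t3, $t2, $t6: $t3=6^(-2)=-8
after add $t6, $t2, $t2: $t6=6+6=12
after xor $t3, $t2, 16: $t3=6^16=22
after xor $t3, $t6, $t6: $t3=12^12=0
after or $t6, $t2, $t3: $t6=6|0=6
after add $t6, $t3, 19: $t6=0+19=19
after mul $t2, $t2, $t6: $t2=6*19=114
after neg $t3: $t3=-(0)=0
halt.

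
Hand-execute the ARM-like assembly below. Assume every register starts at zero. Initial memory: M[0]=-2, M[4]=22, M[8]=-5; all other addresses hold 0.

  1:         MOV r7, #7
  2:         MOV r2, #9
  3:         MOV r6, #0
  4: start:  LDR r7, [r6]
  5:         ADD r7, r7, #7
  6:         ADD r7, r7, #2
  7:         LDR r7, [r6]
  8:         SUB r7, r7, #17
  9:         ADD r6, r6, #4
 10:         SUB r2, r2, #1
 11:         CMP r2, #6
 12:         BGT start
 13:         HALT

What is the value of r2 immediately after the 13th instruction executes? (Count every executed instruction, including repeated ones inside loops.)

MOV r7, #7 → r7=7
MOV r2, #9 → r2=9
MOV r6, #0 → r6=0
LDR r7, [r6] → r7=M[0]=-2
ADD r7, r7, #7 → r7=(-2)+7=5
ADD r7, r7, #2 → r7=5+2=7
LDR r7, [r6] → r7=M[0]=-2
SUB r7, r7, #17 → r7=(-2)-17=-19
ADD r6, r6, #4 → r6=0+4=4
SUB r2, r2, #1 → r2=9-1=8
CMP r2, #6  (cmp 8,6)
BGT start: taken
LDR r7, [r6] → r7=M[4]=22
After step 13: r2 = 8.

8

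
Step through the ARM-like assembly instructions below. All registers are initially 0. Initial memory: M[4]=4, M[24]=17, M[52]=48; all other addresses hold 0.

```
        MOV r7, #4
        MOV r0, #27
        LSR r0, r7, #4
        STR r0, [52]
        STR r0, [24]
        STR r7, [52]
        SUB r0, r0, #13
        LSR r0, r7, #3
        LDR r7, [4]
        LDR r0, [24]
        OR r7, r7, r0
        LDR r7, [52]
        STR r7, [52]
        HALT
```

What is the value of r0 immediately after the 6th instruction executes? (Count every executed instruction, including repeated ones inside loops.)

0

r7=4
r0=27
r0=4>>4=0
STR r0, [52] → M[52]=0
STR r0, [24] → M[24]=0
STR r7, [52] → M[52]=4
After step 6: r0 = 0.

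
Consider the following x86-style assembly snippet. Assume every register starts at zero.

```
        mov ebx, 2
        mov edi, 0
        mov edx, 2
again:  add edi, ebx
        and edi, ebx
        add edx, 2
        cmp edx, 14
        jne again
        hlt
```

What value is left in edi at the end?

ebx=2
edi=0
edx=2
edi=0+2=2
edi=2&2=2
edx=2+2=4
cmp edx, 14  (cmp 4,14)
jne again: taken
edi=2+2=4
edi=4&2=0
edx=4+2=6
cmp edx, 14  (cmp 6,14)
jne again: taken
edi=0+2=2
edi=2&2=2
edx=6+2=8
cmp edx, 14  (cmp 8,14)
jne again: taken
edi=2+2=4
edi=4&2=0
edx=8+2=10
cmp edx, 14  (cmp 10,14)
jne again: taken
edi=0+2=2
edi=2&2=2
edx=10+2=12
cmp edx, 14  (cmp 12,14)
jne again: taken
edi=2+2=4
edi=4&2=0
edx=12+2=14
cmp edx, 14  (cmp 14,14)
jne again: not taken
halt.

0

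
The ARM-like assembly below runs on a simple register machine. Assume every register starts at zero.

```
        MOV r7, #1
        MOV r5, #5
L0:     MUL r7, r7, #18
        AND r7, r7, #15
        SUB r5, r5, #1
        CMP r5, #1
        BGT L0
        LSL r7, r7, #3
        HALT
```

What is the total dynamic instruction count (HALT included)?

MOV r7, #1 → r7=1
MOV r5, #5 → r5=5
MUL r7, r7, #18 → r7=1*18=18
AND r7, r7, #15 → r7=18&15=2
SUB r5, r5, #1 → r5=5-1=4
CMP r5, #1  (cmp 4,1)
BGT L0: taken
MUL r7, r7, #18 → r7=2*18=36
AND r7, r7, #15 → r7=36&15=4
SUB r5, r5, #1 → r5=4-1=3
CMP r5, #1  (cmp 3,1)
BGT L0: taken
MUL r7, r7, #18 → r7=4*18=72
AND r7, r7, #15 → r7=72&15=8
SUB r5, r5, #1 → r5=3-1=2
CMP r5, #1  (cmp 2,1)
BGT L0: taken
MUL r7, r7, #18 → r7=8*18=144
AND r7, r7, #15 → r7=144&15=0
SUB r5, r5, #1 → r5=2-1=1
CMP r5, #1  (cmp 1,1)
BGT L0: not taken
LSL r7, r7, #3 → r7=0<<3=0
halt.
Total executed instructions: 24.

24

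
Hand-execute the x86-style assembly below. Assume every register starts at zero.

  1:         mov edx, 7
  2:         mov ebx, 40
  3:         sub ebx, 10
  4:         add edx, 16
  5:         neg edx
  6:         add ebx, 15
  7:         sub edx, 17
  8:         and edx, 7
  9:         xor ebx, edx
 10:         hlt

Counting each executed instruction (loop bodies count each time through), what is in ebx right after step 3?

30

mov edx, 7 → edx=7
mov ebx, 40 → ebx=40
sub ebx, 10 → ebx=40-10=30
After step 3: ebx = 30.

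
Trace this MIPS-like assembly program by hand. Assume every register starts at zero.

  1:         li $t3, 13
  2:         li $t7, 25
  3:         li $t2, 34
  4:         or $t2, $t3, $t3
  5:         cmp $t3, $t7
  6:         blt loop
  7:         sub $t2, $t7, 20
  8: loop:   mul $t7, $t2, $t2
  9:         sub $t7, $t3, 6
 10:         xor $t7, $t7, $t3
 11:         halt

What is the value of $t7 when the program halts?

$t3=13
$t7=25
$t2=34
$t2=13|13=13
cmp $t3, $t7  (cmp 13,25)
blt loop: taken
$t7=13*13=169
$t7=13-6=7
$t7=7^13=10
halt.

10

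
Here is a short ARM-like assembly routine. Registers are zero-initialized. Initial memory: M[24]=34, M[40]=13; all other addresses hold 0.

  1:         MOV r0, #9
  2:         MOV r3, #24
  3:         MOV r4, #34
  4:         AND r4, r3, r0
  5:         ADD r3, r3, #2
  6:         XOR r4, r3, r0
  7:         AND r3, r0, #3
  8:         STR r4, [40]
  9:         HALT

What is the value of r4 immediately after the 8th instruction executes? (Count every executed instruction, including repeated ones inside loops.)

19

r0=9
r3=24
r4=34
r4=24&9=8
r3=24+2=26
r4=26^9=19
r3=9&3=1
STR r4, [40] → M[40]=19
After step 8: r4 = 19.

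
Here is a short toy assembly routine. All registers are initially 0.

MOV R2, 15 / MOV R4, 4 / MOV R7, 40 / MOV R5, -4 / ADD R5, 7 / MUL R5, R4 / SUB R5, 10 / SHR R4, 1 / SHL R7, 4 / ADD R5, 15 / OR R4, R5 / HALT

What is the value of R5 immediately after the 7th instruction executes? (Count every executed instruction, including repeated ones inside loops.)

MOV R2, 15 → R2=15
MOV R4, 4 → R4=4
MOV R7, 40 → R7=40
MOV R5, -4 → R5=-4
ADD R5, 7 → R5=(-4)+7=3
MUL R5, R4 → R5=3*4=12
SUB R5, 10 → R5=12-10=2
After step 7: R5 = 2.

2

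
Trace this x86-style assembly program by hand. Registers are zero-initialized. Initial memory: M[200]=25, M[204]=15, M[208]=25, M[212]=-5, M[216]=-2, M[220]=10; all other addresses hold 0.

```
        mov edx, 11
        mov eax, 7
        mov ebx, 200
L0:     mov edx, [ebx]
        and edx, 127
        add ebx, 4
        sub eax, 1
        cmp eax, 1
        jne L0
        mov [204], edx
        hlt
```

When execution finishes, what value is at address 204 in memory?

10

edx=11
eax=7
ebx=200
edx=M[200]=25
edx=25&127=25
ebx=200+4=204
eax=7-1=6
cmp eax, 1  (cmp 6,1)
jne L0: taken
edx=M[204]=15
edx=15&127=15
ebx=204+4=208
eax=6-1=5
cmp eax, 1  (cmp 5,1)
jne L0: taken
edx=M[208]=25
edx=25&127=25
ebx=208+4=212
eax=5-1=4
cmp eax, 1  (cmp 4,1)
jne L0: taken
edx=M[212]=-5
edx=(-5)&127=123
ebx=212+4=216
eax=4-1=3
cmp eax, 1  (cmp 3,1)
jne L0: taken
edx=M[216]=-2
edx=(-2)&127=126
ebx=216+4=220
eax=3-1=2
cmp eax, 1  (cmp 2,1)
jne L0: taken
edx=M[220]=10
edx=10&127=10
ebx=220+4=224
eax=2-1=1
cmp eax, 1  (cmp 1,1)
jne L0: not taken
mov [204], edx → M[204]=10
halt.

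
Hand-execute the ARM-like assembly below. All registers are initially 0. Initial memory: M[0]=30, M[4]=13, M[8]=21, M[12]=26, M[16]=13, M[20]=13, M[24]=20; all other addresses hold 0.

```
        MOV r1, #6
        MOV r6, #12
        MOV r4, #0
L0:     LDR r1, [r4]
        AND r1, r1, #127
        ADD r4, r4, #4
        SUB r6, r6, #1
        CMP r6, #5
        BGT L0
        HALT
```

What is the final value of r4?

after MOV r1, #6: r1=6
after MOV r6, #12: r6=12
after MOV r4, #0: r4=0
after LDR r1, [r4]: r1=M[0]=30
after AND r1, r1, #127: r1=30&127=30
after ADD r4, r4, #4: r4=0+4=4
after SUB r6, r6, #1: r6=12-1=11
CMP r6, #5  (cmp 11,5)
BGT L0: taken
after LDR r1, [r4]: r1=M[4]=13
after AND r1, r1, #127: r1=13&127=13
after ADD r4, r4, #4: r4=4+4=8
after SUB r6, r6, #1: r6=11-1=10
CMP r6, #5  (cmp 10,5)
BGT L0: taken
after LDR r1, [r4]: r1=M[8]=21
after AND r1, r1, #127: r1=21&127=21
after ADD r4, r4, #4: r4=8+4=12
after SUB r6, r6, #1: r6=10-1=9
CMP r6, #5  (cmp 9,5)
BGT L0: taken
after LDR r1, [r4]: r1=M[12]=26
after AND r1, r1, #127: r1=26&127=26
after ADD r4, r4, #4: r4=12+4=16
after SUB r6, r6, #1: r6=9-1=8
CMP r6, #5  (cmp 8,5)
BGT L0: taken
after LDR r1, [r4]: r1=M[16]=13
after AND r1, r1, #127: r1=13&127=13
after ADD r4, r4, #4: r4=16+4=20
after SUB r6, r6, #1: r6=8-1=7
CMP r6, #5  (cmp 7,5)
BGT L0: taken
after LDR r1, [r4]: r1=M[20]=13
after AND r1, r1, #127: r1=13&127=13
after ADD r4, r4, #4: r4=20+4=24
after SUB r6, r6, #1: r6=7-1=6
CMP r6, #5  (cmp 6,5)
BGT L0: taken
after LDR r1, [r4]: r1=M[24]=20
after AND r1, r1, #127: r1=20&127=20
after ADD r4, r4, #4: r4=24+4=28
after SUB r6, r6, #1: r6=6-1=5
CMP r6, #5  (cmp 5,5)
BGT L0: not taken
halt.

28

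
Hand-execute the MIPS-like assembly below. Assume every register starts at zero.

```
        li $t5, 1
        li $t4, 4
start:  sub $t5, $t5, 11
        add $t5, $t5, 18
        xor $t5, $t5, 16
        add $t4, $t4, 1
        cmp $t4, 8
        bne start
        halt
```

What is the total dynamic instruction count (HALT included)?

27

li $t5, 1 → $t5=1
li $t4, 4 → $t4=4
sub $t5, $t5, 11 → $t5=1-11=-10
add $t5, $t5, 18 → $t5=(-10)+18=8
xor $t5, $t5, 16 → $t5=8^16=24
add $t4, $t4, 1 → $t4=4+1=5
cmp $t4, 8  (cmp 5,8)
bne start: taken
sub $t5, $t5, 11 → $t5=24-11=13
add $t5, $t5, 18 → $t5=13+18=31
xor $t5, $t5, 16 → $t5=31^16=15
add $t4, $t4, 1 → $t4=5+1=6
cmp $t4, 8  (cmp 6,8)
bne start: taken
sub $t5, $t5, 11 → $t5=15-11=4
add $t5, $t5, 18 → $t5=4+18=22
xor $t5, $t5, 16 → $t5=22^16=6
add $t4, $t4, 1 → $t4=6+1=7
cmp $t4, 8  (cmp 7,8)
bne start: taken
sub $t5, $t5, 11 → $t5=6-11=-5
add $t5, $t5, 18 → $t5=(-5)+18=13
xor $t5, $t5, 16 → $t5=13^16=29
add $t4, $t4, 1 → $t4=7+1=8
cmp $t4, 8  (cmp 8,8)
bne start: not taken
halt.
Total executed instructions: 27.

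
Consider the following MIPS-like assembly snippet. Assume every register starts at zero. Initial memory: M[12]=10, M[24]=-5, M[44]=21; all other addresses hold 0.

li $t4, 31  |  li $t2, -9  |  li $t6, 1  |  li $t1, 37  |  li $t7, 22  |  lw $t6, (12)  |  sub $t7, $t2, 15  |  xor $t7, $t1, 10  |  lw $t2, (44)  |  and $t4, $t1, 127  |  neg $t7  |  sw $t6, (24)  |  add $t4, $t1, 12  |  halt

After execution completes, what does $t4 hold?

$t4=31
$t2=-9
$t6=1
$t1=37
$t7=22
$t6=M[12]=10
$t7=(-9)-15=-24
$t7=37^10=47
$t2=M[44]=21
$t4=37&127=37
$t7=-(47)=-47
sw $t6, (24) → M[24]=10
$t4=37+12=49
halt.

49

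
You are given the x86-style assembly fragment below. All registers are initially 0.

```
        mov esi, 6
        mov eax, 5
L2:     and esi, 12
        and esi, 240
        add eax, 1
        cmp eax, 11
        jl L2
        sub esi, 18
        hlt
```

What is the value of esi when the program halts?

-18

after mov esi, 6: esi=6
after mov eax, 5: eax=5
after and esi, 12: esi=6&12=4
after and esi, 240: esi=4&240=0
after add eax, 1: eax=5+1=6
cmp eax, 11  (cmp 6,11)
jl L2: taken
after and esi, 12: esi=0&12=0
after and esi, 240: esi=0&240=0
after add eax, 1: eax=6+1=7
cmp eax, 11  (cmp 7,11)
jl L2: taken
after and esi, 12: esi=0&12=0
after and esi, 240: esi=0&240=0
after add eax, 1: eax=7+1=8
cmp eax, 11  (cmp 8,11)
jl L2: taken
after and esi, 12: esi=0&12=0
after and esi, 240: esi=0&240=0
after add eax, 1: eax=8+1=9
cmp eax, 11  (cmp 9,11)
jl L2: taken
after and esi, 12: esi=0&12=0
after and esi, 240: esi=0&240=0
after add eax, 1: eax=9+1=10
cmp eax, 11  (cmp 10,11)
jl L2: taken
after and esi, 12: esi=0&12=0
after and esi, 240: esi=0&240=0
after add eax, 1: eax=10+1=11
cmp eax, 11  (cmp 11,11)
jl L2: not taken
after sub esi, 18: esi=0-18=-18
halt.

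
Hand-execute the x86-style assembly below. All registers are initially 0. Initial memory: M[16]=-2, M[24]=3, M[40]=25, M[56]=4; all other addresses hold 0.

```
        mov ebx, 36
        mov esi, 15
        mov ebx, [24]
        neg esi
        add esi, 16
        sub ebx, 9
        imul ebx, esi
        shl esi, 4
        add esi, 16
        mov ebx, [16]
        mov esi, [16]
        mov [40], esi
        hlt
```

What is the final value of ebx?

-2

after mov ebx, 36: ebx=36
after mov esi, 15: esi=15
after mov ebx, [24]: ebx=M[24]=3
after neg esi: esi=-(15)=-15
after add esi, 16: esi=(-15)+16=1
after sub ebx, 9: ebx=3-9=-6
after imul ebx, esi: ebx=(-6)*1=-6
after shl esi, 4: esi=1<<4=16
after add esi, 16: esi=16+16=32
after mov ebx, [16]: ebx=M[16]=-2
after mov esi, [16]: esi=M[16]=-2
mov [40], esi → M[40]=-2
halt.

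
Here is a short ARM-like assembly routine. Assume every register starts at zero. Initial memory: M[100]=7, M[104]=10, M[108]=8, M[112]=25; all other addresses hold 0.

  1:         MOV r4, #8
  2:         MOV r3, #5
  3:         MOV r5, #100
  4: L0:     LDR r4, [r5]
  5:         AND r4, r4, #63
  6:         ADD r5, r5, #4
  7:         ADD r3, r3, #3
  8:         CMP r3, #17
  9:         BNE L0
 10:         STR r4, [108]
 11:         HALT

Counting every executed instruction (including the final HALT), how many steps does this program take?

MOV r4, #8 → r4=8
MOV r3, #5 → r3=5
MOV r5, #100 → r5=100
LDR r4, [r5] → r4=M[100]=7
AND r4, r4, #63 → r4=7&63=7
ADD r5, r5, #4 → r5=100+4=104
ADD r3, r3, #3 → r3=5+3=8
CMP r3, #17  (cmp 8,17)
BNE L0: taken
LDR r4, [r5] → r4=M[104]=10
AND r4, r4, #63 → r4=10&63=10
ADD r5, r5, #4 → r5=104+4=108
ADD r3, r3, #3 → r3=8+3=11
CMP r3, #17  (cmp 11,17)
BNE L0: taken
LDR r4, [r5] → r4=M[108]=8
AND r4, r4, #63 → r4=8&63=8
ADD r5, r5, #4 → r5=108+4=112
ADD r3, r3, #3 → r3=11+3=14
CMP r3, #17  (cmp 14,17)
BNE L0: taken
LDR r4, [r5] → r4=M[112]=25
AND r4, r4, #63 → r4=25&63=25
ADD r5, r5, #4 → r5=112+4=116
ADD r3, r3, #3 → r3=14+3=17
CMP r3, #17  (cmp 17,17)
BNE L0: not taken
STR r4, [108] → M[108]=25
halt.
Total executed instructions: 29.

29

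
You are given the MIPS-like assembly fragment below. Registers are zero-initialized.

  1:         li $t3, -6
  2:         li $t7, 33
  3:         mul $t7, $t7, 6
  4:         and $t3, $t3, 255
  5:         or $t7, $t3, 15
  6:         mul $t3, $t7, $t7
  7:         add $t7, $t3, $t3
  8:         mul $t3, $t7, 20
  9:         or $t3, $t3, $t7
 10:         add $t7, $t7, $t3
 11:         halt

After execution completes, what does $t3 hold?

li $t3, -6 → $t3=-6
li $t7, 33 → $t7=33
mul $t7, $t7, 6 → $t7=33*6=198
and $t3, $t3, 255 → $t3=(-6)&255=250
or $t7, $t3, 15 → $t7=250|15=255
mul $t3, $t7, $t7 → $t3=255*255=65025
add $t7, $t3, $t3 → $t7=65025+65025=130050
mul $t3, $t7, 20 → $t3=130050*20=2601000
or $t3, $t3, $t7 → $t3=2601000|130050=2620458
add $t7, $t7, $t3 → $t7=130050+2620458=2750508
halt.

2620458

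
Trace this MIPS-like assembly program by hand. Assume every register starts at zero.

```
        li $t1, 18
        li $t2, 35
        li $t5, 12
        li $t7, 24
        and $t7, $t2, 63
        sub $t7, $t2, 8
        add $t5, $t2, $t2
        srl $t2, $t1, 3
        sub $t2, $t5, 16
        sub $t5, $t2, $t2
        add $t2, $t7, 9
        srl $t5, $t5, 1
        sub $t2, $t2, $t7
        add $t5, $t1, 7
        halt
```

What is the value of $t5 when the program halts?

25

after li $t1, 18: $t1=18
after li $t2, 35: $t2=35
after li $t5, 12: $t5=12
after li $t7, 24: $t7=24
after and $t7, $t2, 63: $t7=35&63=35
after sub $t7, $t2, 8: $t7=35-8=27
after add $t5, $t2, $t2: $t5=35+35=70
after srl $t2, $t1, 3: $t2=18>>3=2
after sub $t2, $t5, 16: $t2=70-16=54
after sub $t5, $t2, $t2: $t5=54-54=0
after add $t2, $t7, 9: $t2=27+9=36
after srl $t5, $t5, 1: $t5=0>>1=0
after sub $t2, $t2, $t7: $t2=36-27=9
after add $t5, $t1, 7: $t5=18+7=25
halt.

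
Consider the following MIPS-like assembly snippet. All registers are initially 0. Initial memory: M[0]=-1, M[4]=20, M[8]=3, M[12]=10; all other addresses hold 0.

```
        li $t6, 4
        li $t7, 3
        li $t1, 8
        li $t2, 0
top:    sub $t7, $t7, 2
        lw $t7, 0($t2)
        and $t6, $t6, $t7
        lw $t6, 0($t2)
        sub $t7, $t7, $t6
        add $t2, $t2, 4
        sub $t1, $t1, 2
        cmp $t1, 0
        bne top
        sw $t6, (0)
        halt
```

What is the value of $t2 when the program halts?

16

$t6=4
$t7=3
$t1=8
$t2=0
$t7=3-2=1
$t7=M[0]=-1
$t6=4&(-1)=4
$t6=M[0]=-1
$t7=(-1)-(-1)=0
$t2=0+4=4
$t1=8-2=6
cmp $t1, 0  (cmp 6,0)
bne top: taken
$t7=0-2=-2
$t7=M[4]=20
$t6=(-1)&20=20
$t6=M[4]=20
$t7=20-20=0
$t2=4+4=8
$t1=6-2=4
cmp $t1, 0  (cmp 4,0)
bne top: taken
$t7=0-2=-2
$t7=M[8]=3
$t6=20&3=0
$t6=M[8]=3
$t7=3-3=0
$t2=8+4=12
$t1=4-2=2
cmp $t1, 0  (cmp 2,0)
bne top: taken
$t7=0-2=-2
$t7=M[12]=10
$t6=3&10=2
$t6=M[12]=10
$t7=10-10=0
$t2=12+4=16
$t1=2-2=0
cmp $t1, 0  (cmp 0,0)
bne top: not taken
sw $t6, (0) → M[0]=10
halt.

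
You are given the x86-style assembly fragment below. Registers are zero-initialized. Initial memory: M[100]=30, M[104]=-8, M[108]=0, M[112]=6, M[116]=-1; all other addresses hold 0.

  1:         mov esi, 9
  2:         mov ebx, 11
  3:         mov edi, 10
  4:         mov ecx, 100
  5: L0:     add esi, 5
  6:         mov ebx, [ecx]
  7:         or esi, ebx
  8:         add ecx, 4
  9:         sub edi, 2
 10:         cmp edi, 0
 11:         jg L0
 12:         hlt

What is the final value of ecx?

mov esi, 9 → esi=9
mov ebx, 11 → ebx=11
mov edi, 10 → edi=10
mov ecx, 100 → ecx=100
add esi, 5 → esi=9+5=14
mov ebx, [ecx] → ebx=M[100]=30
or esi, ebx → esi=14|30=30
add ecx, 4 → ecx=100+4=104
sub edi, 2 → edi=10-2=8
cmp edi, 0  (cmp 8,0)
jg L0: taken
add esi, 5 → esi=30+5=35
mov ebx, [ecx] → ebx=M[104]=-8
or esi, ebx → esi=35|(-8)=-5
add ecx, 4 → ecx=104+4=108
sub edi, 2 → edi=8-2=6
cmp edi, 0  (cmp 6,0)
jg L0: taken
add esi, 5 → esi=(-5)+5=0
mov ebx, [ecx] → ebx=M[108]=0
or esi, ebx → esi=0|0=0
add ecx, 4 → ecx=108+4=112
sub edi, 2 → edi=6-2=4
cmp edi, 0  (cmp 4,0)
jg L0: taken
add esi, 5 → esi=0+5=5
mov ebx, [ecx] → ebx=M[112]=6
or esi, ebx → esi=5|6=7
add ecx, 4 → ecx=112+4=116
sub edi, 2 → edi=4-2=2
cmp edi, 0  (cmp 2,0)
jg L0: taken
add esi, 5 → esi=7+5=12
mov ebx, [ecx] → ebx=M[116]=-1
or esi, ebx → esi=12|(-1)=-1
add ecx, 4 → ecx=116+4=120
sub edi, 2 → edi=2-2=0
cmp edi, 0  (cmp 0,0)
jg L0: not taken
halt.

120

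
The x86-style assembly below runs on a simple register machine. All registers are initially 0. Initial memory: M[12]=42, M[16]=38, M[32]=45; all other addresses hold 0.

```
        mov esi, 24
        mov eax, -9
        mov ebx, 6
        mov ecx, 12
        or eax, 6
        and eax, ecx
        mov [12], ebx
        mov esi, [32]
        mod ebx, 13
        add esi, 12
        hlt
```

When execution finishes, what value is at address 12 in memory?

after mov esi, 24: esi=24
after mov eax, -9: eax=-9
after mov ebx, 6: ebx=6
after mov ecx, 12: ecx=12
after or eax, 6: eax=(-9)|6=-9
after and eax, ecx: eax=(-9)&12=4
mov [12], ebx → M[12]=6
after mov esi, [32]: esi=M[32]=45
after mod ebx, 13: ebx=6%13=6
after add esi, 12: esi=45+12=57
halt.

6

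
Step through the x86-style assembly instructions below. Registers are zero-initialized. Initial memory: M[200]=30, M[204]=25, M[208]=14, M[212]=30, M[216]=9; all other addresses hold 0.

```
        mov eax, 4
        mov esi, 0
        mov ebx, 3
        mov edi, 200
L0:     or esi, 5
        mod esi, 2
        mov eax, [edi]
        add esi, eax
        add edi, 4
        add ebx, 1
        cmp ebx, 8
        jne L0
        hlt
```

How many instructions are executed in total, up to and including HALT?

45

eax=4
esi=0
ebx=3
edi=200
esi=0|5=5
esi=5%2=1
eax=M[200]=30
esi=1+30=31
edi=200+4=204
ebx=3+1=4
cmp ebx, 8  (cmp 4,8)
jne L0: taken
esi=31|5=31
esi=31%2=1
eax=M[204]=25
esi=1+25=26
edi=204+4=208
ebx=4+1=5
cmp ebx, 8  (cmp 5,8)
jne L0: taken
esi=26|5=31
esi=31%2=1
eax=M[208]=14
esi=1+14=15
edi=208+4=212
ebx=5+1=6
cmp ebx, 8  (cmp 6,8)
jne L0: taken
esi=15|5=15
esi=15%2=1
eax=M[212]=30
esi=1+30=31
edi=212+4=216
ebx=6+1=7
cmp ebx, 8  (cmp 7,8)
jne L0: taken
esi=31|5=31
esi=31%2=1
eax=M[216]=9
esi=1+9=10
edi=216+4=220
ebx=7+1=8
cmp ebx, 8  (cmp 8,8)
jne L0: not taken
halt.
Total executed instructions: 45.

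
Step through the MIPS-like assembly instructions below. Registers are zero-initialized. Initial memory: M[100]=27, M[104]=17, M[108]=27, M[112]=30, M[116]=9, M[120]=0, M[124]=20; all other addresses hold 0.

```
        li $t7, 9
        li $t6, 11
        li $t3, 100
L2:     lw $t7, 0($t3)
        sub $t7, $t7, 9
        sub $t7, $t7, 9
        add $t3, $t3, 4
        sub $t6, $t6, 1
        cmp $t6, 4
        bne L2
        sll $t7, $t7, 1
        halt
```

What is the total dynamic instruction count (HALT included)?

after li $t7, 9: $t7=9
after li $t6, 11: $t6=11
after li $t3, 100: $t3=100
after lw $t7, 0($t3): $t7=M[100]=27
after sub $t7, $t7, 9: $t7=27-9=18
after sub $t7, $t7, 9: $t7=18-9=9
after add $t3, $t3, 4: $t3=100+4=104
after sub $t6, $t6, 1: $t6=11-1=10
cmp $t6, 4  (cmp 10,4)
bne L2: taken
after lw $t7, 0($t3): $t7=M[104]=17
after sub $t7, $t7, 9: $t7=17-9=8
after sub $t7, $t7, 9: $t7=8-9=-1
after add $t3, $t3, 4: $t3=104+4=108
after sub $t6, $t6, 1: $t6=10-1=9
cmp $t6, 4  (cmp 9,4)
bne L2: taken
after lw $t7, 0($t3): $t7=M[108]=27
after sub $t7, $t7, 9: $t7=27-9=18
after sub $t7, $t7, 9: $t7=18-9=9
after add $t3, $t3, 4: $t3=108+4=112
after sub $t6, $t6, 1: $t6=9-1=8
cmp $t6, 4  (cmp 8,4)
bne L2: taken
after lw $t7, 0($t3): $t7=M[112]=30
after sub $t7, $t7, 9: $t7=30-9=21
after sub $t7, $t7, 9: $t7=21-9=12
after add $t3, $t3, 4: $t3=112+4=116
after sub $t6, $t6, 1: $t6=8-1=7
cmp $t6, 4  (cmp 7,4)
bne L2: taken
after lw $t7, 0($t3): $t7=M[116]=9
after sub $t7, $t7, 9: $t7=9-9=0
after sub $t7, $t7, 9: $t7=0-9=-9
after add $t3, $t3, 4: $t3=116+4=120
after sub $t6, $t6, 1: $t6=7-1=6
cmp $t6, 4  (cmp 6,4)
bne L2: taken
after lw $t7, 0($t3): $t7=M[120]=0
after sub $t7, $t7, 9: $t7=0-9=-9
after sub $t7, $t7, 9: $t7=(-9)-9=-18
after add $t3, $t3, 4: $t3=120+4=124
after sub $t6, $t6, 1: $t6=6-1=5
cmp $t6, 4  (cmp 5,4)
bne L2: taken
after lw $t7, 0($t3): $t7=M[124]=20
after sub $t7, $t7, 9: $t7=20-9=11
after sub $t7, $t7, 9: $t7=11-9=2
after add $t3, $t3, 4: $t3=124+4=128
after sub $t6, $t6, 1: $t6=5-1=4
cmp $t6, 4  (cmp 4,4)
bne L2: not taken
after sll $t7, $t7, 1: $t7=2<<1=4
halt.
Total executed instructions: 54.

54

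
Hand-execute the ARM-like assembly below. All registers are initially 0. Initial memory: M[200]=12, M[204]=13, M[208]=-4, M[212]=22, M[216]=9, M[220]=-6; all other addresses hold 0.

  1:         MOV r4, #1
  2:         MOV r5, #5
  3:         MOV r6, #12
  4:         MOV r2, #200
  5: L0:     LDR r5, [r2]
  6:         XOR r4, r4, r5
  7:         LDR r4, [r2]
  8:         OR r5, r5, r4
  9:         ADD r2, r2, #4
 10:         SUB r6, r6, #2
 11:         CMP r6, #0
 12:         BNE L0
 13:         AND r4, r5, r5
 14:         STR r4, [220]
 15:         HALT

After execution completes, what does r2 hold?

224

after MOV r4, #1: r4=1
after MOV r5, #5: r5=5
after MOV r6, #12: r6=12
after MOV r2, #200: r2=200
after LDR r5, [r2]: r5=M[200]=12
after XOR r4, r4, r5: r4=1^12=13
after LDR r4, [r2]: r4=M[200]=12
after OR r5, r5, r4: r5=12|12=12
after ADD r2, r2, #4: r2=200+4=204
after SUB r6, r6, #2: r6=12-2=10
CMP r6, #0  (cmp 10,0)
BNE L0: taken
after LDR r5, [r2]: r5=M[204]=13
after XOR r4, r4, r5: r4=12^13=1
after LDR r4, [r2]: r4=M[204]=13
after OR r5, r5, r4: r5=13|13=13
after ADD r2, r2, #4: r2=204+4=208
after SUB r6, r6, #2: r6=10-2=8
CMP r6, #0  (cmp 8,0)
BNE L0: taken
after LDR r5, [r2]: r5=M[208]=-4
after XOR r4, r4, r5: r4=13^(-4)=-15
after LDR r4, [r2]: r4=M[208]=-4
after OR r5, r5, r4: r5=(-4)|(-4)=-4
after ADD r2, r2, #4: r2=208+4=212
after SUB r6, r6, #2: r6=8-2=6
CMP r6, #0  (cmp 6,0)
BNE L0: taken
after LDR r5, [r2]: r5=M[212]=22
after XOR r4, r4, r5: r4=(-4)^22=-22
after LDR r4, [r2]: r4=M[212]=22
after OR r5, r5, r4: r5=22|22=22
after ADD r2, r2, #4: r2=212+4=216
after SUB r6, r6, #2: r6=6-2=4
CMP r6, #0  (cmp 4,0)
BNE L0: taken
after LDR r5, [r2]: r5=M[216]=9
after XOR r4, r4, r5: r4=22^9=31
after LDR r4, [r2]: r4=M[216]=9
after OR r5, r5, r4: r5=9|9=9
after ADD r2, r2, #4: r2=216+4=220
after SUB r6, r6, #2: r6=4-2=2
CMP r6, #0  (cmp 2,0)
BNE L0: taken
after LDR r5, [r2]: r5=M[220]=-6
after XOR r4, r4, r5: r4=9^(-6)=-13
after LDR r4, [r2]: r4=M[220]=-6
after OR r5, r5, r4: r5=(-6)|(-6)=-6
after ADD r2, r2, #4: r2=220+4=224
after SUB r6, r6, #2: r6=2-2=0
CMP r6, #0  (cmp 0,0)
BNE L0: not taken
after AND r4, r5, r5: r4=(-6)&(-6)=-6
STR r4, [220] → M[220]=-6
halt.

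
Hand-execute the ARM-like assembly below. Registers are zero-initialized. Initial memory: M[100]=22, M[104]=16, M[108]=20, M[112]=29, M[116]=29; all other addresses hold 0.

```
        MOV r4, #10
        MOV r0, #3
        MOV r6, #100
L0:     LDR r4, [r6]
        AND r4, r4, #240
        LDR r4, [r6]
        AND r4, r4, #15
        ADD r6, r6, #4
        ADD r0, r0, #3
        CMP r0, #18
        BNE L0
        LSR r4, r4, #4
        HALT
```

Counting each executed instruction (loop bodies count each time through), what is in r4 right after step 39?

r4=10
r0=3
r6=100
r4=M[100]=22
r4=22&240=16
r4=M[100]=22
r4=22&15=6
r6=100+4=104
r0=3+3=6
CMP r0, #18  (cmp 6,18)
BNE L0: taken
r4=M[104]=16
r4=16&240=16
r4=M[104]=16
r4=16&15=0
r6=104+4=108
r0=6+3=9
CMP r0, #18  (cmp 9,18)
BNE L0: taken
r4=M[108]=20
r4=20&240=16
r4=M[108]=20
r4=20&15=4
r6=108+4=112
r0=9+3=12
CMP r0, #18  (cmp 12,18)
BNE L0: taken
r4=M[112]=29
r4=29&240=16
r4=M[112]=29
r4=29&15=13
r6=112+4=116
r0=12+3=15
CMP r0, #18  (cmp 15,18)
BNE L0: taken
r4=M[116]=29
r4=29&240=16
r4=M[116]=29
r4=29&15=13
After step 39: r4 = 13.

13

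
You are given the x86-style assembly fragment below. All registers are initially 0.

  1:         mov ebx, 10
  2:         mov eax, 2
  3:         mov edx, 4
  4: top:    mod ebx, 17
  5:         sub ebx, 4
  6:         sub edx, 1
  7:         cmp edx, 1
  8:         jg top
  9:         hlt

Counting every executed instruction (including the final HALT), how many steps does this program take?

after mov ebx, 10: ebx=10
after mov eax, 2: eax=2
after mov edx, 4: edx=4
after mod ebx, 17: ebx=10%17=10
after sub ebx, 4: ebx=10-4=6
after sub edx, 1: edx=4-1=3
cmp edx, 1  (cmp 3,1)
jg top: taken
after mod ebx, 17: ebx=6%17=6
after sub ebx, 4: ebx=6-4=2
after sub edx, 1: edx=3-1=2
cmp edx, 1  (cmp 2,1)
jg top: taken
after mod ebx, 17: ebx=2%17=2
after sub ebx, 4: ebx=2-4=-2
after sub edx, 1: edx=2-1=1
cmp edx, 1  (cmp 1,1)
jg top: not taken
halt.
Total executed instructions: 19.

19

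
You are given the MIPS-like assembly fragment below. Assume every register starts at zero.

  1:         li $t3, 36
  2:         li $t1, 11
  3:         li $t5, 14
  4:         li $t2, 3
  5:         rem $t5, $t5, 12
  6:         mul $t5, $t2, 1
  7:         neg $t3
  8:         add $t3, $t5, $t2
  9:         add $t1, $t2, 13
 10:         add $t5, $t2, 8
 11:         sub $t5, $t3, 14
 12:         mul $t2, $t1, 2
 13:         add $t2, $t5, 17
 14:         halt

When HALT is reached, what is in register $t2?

9

after li $t3, 36: $t3=36
after li $t1, 11: $t1=11
after li $t5, 14: $t5=14
after li $t2, 3: $t2=3
after rem $t5, $t5, 12: $t5=14%12=2
after mul $t5, $t2, 1: $t5=3*1=3
after neg $t3: $t3=-(36)=-36
after add $t3, $t5, $t2: $t3=3+3=6
after add $t1, $t2, 13: $t1=3+13=16
after add $t5, $t2, 8: $t5=3+8=11
after sub $t5, $t3, 14: $t5=6-14=-8
after mul $t2, $t1, 2: $t2=16*2=32
after add $t2, $t5, 17: $t2=(-8)+17=9
halt.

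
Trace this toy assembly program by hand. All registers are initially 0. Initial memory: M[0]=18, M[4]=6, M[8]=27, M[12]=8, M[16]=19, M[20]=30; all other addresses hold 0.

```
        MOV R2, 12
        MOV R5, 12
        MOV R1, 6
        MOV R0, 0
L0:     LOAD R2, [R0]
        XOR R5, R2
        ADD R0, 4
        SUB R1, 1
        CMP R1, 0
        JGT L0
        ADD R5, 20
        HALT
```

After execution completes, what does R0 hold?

24

R2=12
R5=12
R1=6
R0=0
R2=M[0]=18
R5=12^18=30
R0=0+4=4
R1=6-1=5
CMP R1, 0  (cmp 5,0)
JGT L0: taken
R2=M[4]=6
R5=30^6=24
R0=4+4=8
R1=5-1=4
CMP R1, 0  (cmp 4,0)
JGT L0: taken
R2=M[8]=27
R5=24^27=3
R0=8+4=12
R1=4-1=3
CMP R1, 0  (cmp 3,0)
JGT L0: taken
R2=M[12]=8
R5=3^8=11
R0=12+4=16
R1=3-1=2
CMP R1, 0  (cmp 2,0)
JGT L0: taken
R2=M[16]=19
R5=11^19=24
R0=16+4=20
R1=2-1=1
CMP R1, 0  (cmp 1,0)
JGT L0: taken
R2=M[20]=30
R5=24^30=6
R0=20+4=24
R1=1-1=0
CMP R1, 0  (cmp 0,0)
JGT L0: not taken
R5=6+20=26
halt.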